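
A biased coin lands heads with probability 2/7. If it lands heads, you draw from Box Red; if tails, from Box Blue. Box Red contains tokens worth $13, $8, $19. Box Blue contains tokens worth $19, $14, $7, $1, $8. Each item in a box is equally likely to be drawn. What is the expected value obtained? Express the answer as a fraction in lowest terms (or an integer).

E[X | Box Red] = (13 + 8 + 19)/3 = 40/3
E[X | Box Blue] = (19 + 14 + 7 + 1 + 8)/5 = 49/5
E[X] = (2/7)·40/3 + (5/7)·49/5 = 227/21

227/21 dollars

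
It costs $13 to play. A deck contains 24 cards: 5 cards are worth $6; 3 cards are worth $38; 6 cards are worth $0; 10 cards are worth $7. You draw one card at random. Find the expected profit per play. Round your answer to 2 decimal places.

E[payout] = (5/24)·6 + (3/24)·38 + (6/24)·0 + (10/24)·7 = 107/12
Expected profit = 107/12 − 13 = -49/12 ≈ -$4.08

-$4.08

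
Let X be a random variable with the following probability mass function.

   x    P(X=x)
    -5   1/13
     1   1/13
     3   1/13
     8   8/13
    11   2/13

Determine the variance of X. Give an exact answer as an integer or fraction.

3032/169

E[X] = (1/13)·(-5) + (1/13)·1 + (1/13)·3 + (8/13)·8 + (2/13)·11 = 85/13
E[X²] = (1/13)·25 + (1/13)·1 + (1/13)·9 + (8/13)·64 + (2/13)·121 = 789/13
Var(X) = 789/13 − (85/13)² = 3032/169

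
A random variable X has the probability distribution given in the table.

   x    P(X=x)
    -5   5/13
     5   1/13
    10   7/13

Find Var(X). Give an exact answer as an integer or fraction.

8550/169

E[X] = (5/13)·(-5) + (1/13)·5 + (7/13)·10 = 50/13
E[X²] = (5/13)·25 + (1/13)·25 + (7/13)·100 = 850/13
Var(X) = 850/13 − (50/13)² = 8550/169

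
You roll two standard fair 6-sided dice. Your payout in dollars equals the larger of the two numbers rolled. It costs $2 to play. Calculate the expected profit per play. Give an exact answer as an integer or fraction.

Distribution of the larger of the two numbers rolled: 1 w.p. 1/36, 2 w.p. 1/12, 3 w.p. 5/36, 4 w.p. 7/36, 5 w.p. 1/4, 6 w.p. 11/36
E[payout] = (1/36)·1 + (1/12)·2 + (5/36)·3 + (7/36)·4 + (1/4)·5 + (11/36)·6 = 161/36
Expected profit = 161/36 − 2 = 89/36

89/36 dollars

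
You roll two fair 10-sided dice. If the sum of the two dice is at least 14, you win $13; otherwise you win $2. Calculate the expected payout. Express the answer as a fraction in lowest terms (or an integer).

127/25 dollars

E[payout] = (18/25)·2 + (7/25)·13 = 127/25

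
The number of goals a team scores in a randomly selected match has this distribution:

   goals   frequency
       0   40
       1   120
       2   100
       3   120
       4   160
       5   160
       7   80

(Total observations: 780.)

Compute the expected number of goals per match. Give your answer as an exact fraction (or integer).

Total = 780, so P(goals=0) = 40/780, etc.
E[X] = (2/39)·0 + (2/13)·1 + (5/39)·2 + (2/13)·3 + (8/39)·4 + (8/39)·5 + (4/39)·7
     = 134/39

134/39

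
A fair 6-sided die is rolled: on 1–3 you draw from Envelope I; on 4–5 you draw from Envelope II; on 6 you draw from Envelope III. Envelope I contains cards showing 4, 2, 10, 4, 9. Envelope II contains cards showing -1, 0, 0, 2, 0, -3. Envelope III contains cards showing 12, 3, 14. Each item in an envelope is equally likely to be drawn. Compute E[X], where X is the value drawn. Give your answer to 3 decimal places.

4.400

E[X | Envelope I] = (4 + 2 + 10 + 4 + 9)/5 = 29/5
E[X | Envelope II] = (-1 + 0 + 0 + 2 + 0 − 3)/6 = -1/3
E[X | Envelope III] = (12 + 3 + 14)/3 = 29/3
E[X] = (1/2)·29/5 + (1/3)·(-1/3) + (1/6)·29/3 = 22/5 ≈ 4.400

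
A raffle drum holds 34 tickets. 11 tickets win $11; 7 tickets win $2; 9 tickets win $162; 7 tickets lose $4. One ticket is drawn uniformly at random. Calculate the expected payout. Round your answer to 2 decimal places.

$46.03

E[payout] = (11/34)·11 + (7/34)·2 + (9/34)·162 + (7/34)·(-4) = 1565/34
≈ $46.03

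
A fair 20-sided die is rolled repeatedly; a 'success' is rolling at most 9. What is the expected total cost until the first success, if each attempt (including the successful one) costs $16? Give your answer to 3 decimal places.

E[#attempts] = 1/p = 20/9; E[cost] = 16·20/9 = 320/9.
≈ 35.556

$35.556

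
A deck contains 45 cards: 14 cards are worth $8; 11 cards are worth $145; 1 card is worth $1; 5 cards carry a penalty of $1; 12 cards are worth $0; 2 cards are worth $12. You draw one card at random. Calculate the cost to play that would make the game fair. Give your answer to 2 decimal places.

$38.38

E[payout] = (14/45)·8 + (11/45)·145 + (1/45)·1 + (5/45)·(-1) + (12/45)·0 + (2/45)·12 = 1727/45
Fair fee = E[payout] = 1727/45 ≈ $38.38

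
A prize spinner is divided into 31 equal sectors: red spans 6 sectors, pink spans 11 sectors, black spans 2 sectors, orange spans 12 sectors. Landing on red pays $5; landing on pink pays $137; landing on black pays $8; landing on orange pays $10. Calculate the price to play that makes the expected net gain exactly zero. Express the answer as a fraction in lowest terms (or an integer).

1673/31 dollars

E[payout] = (6/31)·5 + (11/31)·137 + (2/31)·8 + (12/31)·10 = 1673/31
Fair fee = E[payout] = 1673/31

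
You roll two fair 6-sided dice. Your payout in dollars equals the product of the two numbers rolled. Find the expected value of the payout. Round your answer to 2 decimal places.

$12.25

Distribution of the product of the two numbers rolled: 1 w.p. 1/36, 2 w.p. 1/18, 3 w.p. 1/18, 4 w.p. 1/12, 5 w.p. 1/18, 6 w.p. 1/9, …
E[payout] = (1/36)·1 + (1/18)·2 + (1/18)·3 + (1/12)·4 + (1/18)·5 + (1/9)·6 + (1/18)·8 + (1/36)·9 + (1/18)·10 + (1/9)·12 + (1/18)·15 + (1/36)·16 + (1/18)·18 + (1/18)·20 + (1/18)·24 + (1/36)·25 + (1/18)·30 + (1/36)·36 = 49/4
≈ $12.25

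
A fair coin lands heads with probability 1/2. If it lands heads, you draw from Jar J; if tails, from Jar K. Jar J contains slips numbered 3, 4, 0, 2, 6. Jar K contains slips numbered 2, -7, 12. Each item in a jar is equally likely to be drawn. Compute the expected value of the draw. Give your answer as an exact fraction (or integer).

8/3

E[X | Jar J] = (3 + 4 + 0 + 2 + 6)/5 = 3
E[X | Jar K] = (2 − 7 + 12)/3 = 7/3
E[X] = (1/2)·3 + (1/2)·7/3 = 8/3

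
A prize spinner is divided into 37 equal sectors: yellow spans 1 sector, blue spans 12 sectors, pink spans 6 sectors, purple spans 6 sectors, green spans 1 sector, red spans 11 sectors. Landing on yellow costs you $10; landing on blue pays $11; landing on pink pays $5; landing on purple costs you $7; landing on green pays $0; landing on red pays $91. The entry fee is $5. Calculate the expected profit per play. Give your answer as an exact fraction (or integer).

E[payout] = (1/37)·(-10) + (12/37)·11 + (6/37)·5 + (6/37)·(-7) + (1/37)·0 + (11/37)·91 = 1111/37
Expected profit = 1111/37 − 5 = 926/37

926/37 dollars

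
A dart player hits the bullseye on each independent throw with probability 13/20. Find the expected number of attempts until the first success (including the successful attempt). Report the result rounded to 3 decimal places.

1.538

For a geometric distribution, E[trials] = 1/p = 1/(13/20) = 20/13.
≈ 1.538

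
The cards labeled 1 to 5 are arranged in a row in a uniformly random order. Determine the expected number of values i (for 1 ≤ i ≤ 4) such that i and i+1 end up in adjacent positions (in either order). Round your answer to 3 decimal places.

1.600

For each i ∈ {1,…,4}, let Xᵢ = 1 if i and i+1 are adjacent. P(Xᵢ=1) = 2·(5−1)!/5! = 2/5.
By linearity, E[ΣXᵢ] = (4)·(2/5) = 8/5.
≈ 1.600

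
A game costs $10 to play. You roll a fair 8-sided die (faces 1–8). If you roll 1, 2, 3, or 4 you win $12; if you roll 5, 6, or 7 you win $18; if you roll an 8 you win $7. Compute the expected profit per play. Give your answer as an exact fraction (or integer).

E[payout] = (1/8)·7 + (1/2)·12 + (3/8)·18 = 109/8
Expected profit = 109/8 − 10 = 29/8

29/8 dollars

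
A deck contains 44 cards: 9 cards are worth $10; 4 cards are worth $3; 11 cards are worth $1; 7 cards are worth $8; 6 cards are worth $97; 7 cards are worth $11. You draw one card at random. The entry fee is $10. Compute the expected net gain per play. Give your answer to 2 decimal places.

$8.82

E[payout] = (9/44)·10 + (4/44)·3 + (11/44)·1 + (7/44)·8 + (6/44)·97 + (7/44)·11 = 207/11
Expected profit = 207/11 − 10 = 97/11 ≈ $8.82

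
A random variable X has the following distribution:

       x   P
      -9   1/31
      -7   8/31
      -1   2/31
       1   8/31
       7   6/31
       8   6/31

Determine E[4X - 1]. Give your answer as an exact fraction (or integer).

3

E[4x-1] = (1/31)·(-37) + (8/31)·(-29) + (2/31)·(-5) + (8/31)·3 + (6/31)·27 + (6/31)·31
     = 3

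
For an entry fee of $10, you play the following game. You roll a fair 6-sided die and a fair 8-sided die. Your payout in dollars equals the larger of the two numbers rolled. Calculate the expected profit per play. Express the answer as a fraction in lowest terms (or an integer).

-229/48 dollars

Distribution of the larger of the two numbers rolled: 1 w.p. 1/48, 2 w.p. 1/16, 3 w.p. 5/48, 4 w.p. 7/48, 5 w.p. 3/16, 6 w.p. 11/48, …
E[payout] = (1/48)·1 + (1/16)·2 + (5/48)·3 + (7/48)·4 + (3/16)·5 + (11/48)·6 + (1/8)·7 + (1/8)·8 = 251/48
Expected profit = 251/48 − 10 = -229/48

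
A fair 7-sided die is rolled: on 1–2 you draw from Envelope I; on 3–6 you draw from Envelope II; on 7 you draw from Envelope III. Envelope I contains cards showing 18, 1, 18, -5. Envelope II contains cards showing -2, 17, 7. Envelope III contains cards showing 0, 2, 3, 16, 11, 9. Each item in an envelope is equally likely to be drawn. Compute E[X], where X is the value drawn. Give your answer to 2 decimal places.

7.45

E[X | Envelope I] = (18 + 1 + 18 − 5)/4 = 8
E[X | Envelope II] = (-2 + 17 + 7)/3 = 22/3
E[X | Envelope III] = (0 + 2 + 3 + 16 + 11 + 9)/6 = 41/6
E[X] = (2/7)·8 + (4/7)·22/3 + (1/7)·41/6 = 313/42 ≈ 7.45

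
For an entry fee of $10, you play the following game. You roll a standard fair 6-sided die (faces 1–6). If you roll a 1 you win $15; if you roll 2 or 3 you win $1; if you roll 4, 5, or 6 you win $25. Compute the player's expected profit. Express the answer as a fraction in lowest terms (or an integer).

E[payout] = (1/3)·1 + (1/6)·15 + (1/2)·25 = 46/3
Expected profit = 46/3 − 10 = 16/3

16/3 dollars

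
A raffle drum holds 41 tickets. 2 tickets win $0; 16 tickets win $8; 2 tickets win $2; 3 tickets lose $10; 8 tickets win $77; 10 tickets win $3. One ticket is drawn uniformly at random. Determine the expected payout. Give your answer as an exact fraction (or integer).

E[payout] = (2/41)·0 + (16/41)·8 + (2/41)·2 + (3/41)·(-10) + (8/41)·77 + (10/41)·3 = 748/41

748/41 dollars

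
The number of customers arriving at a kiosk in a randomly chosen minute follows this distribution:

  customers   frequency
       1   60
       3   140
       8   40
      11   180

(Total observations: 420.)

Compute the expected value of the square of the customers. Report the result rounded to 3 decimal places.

61.095

Total = 420, so P(customers=1) = 60/420, etc.
E[X²] = (1/7)·1 + (1/3)·9 + (2/21)·64 + (3/7)·121
     = 1283/21 ≈ 61.095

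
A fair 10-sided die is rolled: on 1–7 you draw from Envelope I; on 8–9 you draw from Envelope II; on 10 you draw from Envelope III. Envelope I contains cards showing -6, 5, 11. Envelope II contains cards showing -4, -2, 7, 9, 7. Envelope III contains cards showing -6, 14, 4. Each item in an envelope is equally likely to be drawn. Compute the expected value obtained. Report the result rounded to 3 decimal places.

3.413

E[X | Envelope I] = (-6 + 5 + 11)/3 = 10/3
E[X | Envelope II] = (-4 − 2 + 7 + 9 + 7)/5 = 17/5
E[X | Envelope III] = (-6 + 14 + 4)/3 = 4
E[X] = (7/10)·10/3 + (1/5)·17/5 + (1/10)·4 = 256/75 ≈ 3.413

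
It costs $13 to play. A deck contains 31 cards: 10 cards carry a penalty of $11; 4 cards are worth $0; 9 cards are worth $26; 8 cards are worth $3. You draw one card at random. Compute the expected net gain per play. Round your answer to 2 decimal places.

-$8.23

E[payout] = (10/31)·(-11) + (4/31)·0 + (9/31)·26 + (8/31)·3 = 148/31
Expected profit = 148/31 − 13 = -255/31 ≈ -$8.23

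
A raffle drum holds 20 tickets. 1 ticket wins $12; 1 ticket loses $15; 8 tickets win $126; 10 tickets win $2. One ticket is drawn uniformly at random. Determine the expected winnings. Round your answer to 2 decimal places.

$51.25

E[payout] = (1/20)·12 + (1/20)·(-15) + (8/20)·126 + (10/20)·2 = 205/4
≈ $51.25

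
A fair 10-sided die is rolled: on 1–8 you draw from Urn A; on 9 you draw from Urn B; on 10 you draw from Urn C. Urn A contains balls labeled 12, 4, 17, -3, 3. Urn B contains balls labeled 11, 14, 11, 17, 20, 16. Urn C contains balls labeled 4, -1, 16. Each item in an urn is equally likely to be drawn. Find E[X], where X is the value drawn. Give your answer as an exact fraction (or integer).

E[X | Urn A] = (12 + 4 + 17 − 3 + 3)/5 = 33/5
E[X | Urn B] = (11 + 14 + 11 + 17 + 20 + 16)/6 = 89/6
E[X | Urn C] = (4 − 1 + 16)/3 = 19/3
E[X] = (4/5)·33/5 + (1/10)·89/6 + (1/10)·19/3 = 2219/300

2219/300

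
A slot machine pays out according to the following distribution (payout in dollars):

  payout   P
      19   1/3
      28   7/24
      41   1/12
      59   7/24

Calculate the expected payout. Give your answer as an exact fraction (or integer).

281/8 dollars

E[X] = (1/3)·19 + (7/24)·28 + (1/12)·41 + (7/24)·59
     = 281/8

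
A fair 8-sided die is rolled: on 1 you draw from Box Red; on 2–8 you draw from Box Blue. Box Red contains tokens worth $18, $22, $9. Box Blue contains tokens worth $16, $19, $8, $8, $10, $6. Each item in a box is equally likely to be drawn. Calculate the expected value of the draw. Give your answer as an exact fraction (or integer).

189/16 dollars

E[X | Box Red] = (18 + 22 + 9)/3 = 49/3
E[X | Box Blue] = (16 + 19 + 8 + 8 + 10 + 6)/6 = 67/6
E[X] = (1/8)·49/3 + (7/8)·67/6 = 189/16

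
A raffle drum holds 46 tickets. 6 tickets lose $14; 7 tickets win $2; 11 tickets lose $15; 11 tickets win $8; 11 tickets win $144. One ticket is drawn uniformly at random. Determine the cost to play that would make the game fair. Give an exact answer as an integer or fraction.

E[payout] = (6/46)·(-14) + (7/46)·2 + (11/46)·(-15) + (11/46)·8 + (11/46)·144 = 1437/46
Fair fee = E[payout] = 1437/46

1437/46 dollars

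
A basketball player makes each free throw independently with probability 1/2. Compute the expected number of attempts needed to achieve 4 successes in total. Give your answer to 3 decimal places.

By linearity (sum of 4 independent geometric waits), E[trials] = 4/p = 4/(1/2) = 8.
≈ 8.000

8.000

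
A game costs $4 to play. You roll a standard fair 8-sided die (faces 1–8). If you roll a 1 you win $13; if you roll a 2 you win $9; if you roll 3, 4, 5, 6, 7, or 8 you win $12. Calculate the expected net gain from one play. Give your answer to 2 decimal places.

E[payout] = (1/8)·9 + (3/4)·12 + (1/8)·13 = 47/4
Expected profit = 47/4 − 4 = 31/4 ≈ $7.75

$7.75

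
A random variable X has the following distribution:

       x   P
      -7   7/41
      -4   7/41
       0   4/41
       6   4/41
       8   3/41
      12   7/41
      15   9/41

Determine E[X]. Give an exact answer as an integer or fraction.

E[X] = (7/41)·(-7) + (7/41)·(-4) + (4/41)·0 + (4/41)·6 + (3/41)·8 + (7/41)·12 + (9/41)·15
     = 190/41

190/41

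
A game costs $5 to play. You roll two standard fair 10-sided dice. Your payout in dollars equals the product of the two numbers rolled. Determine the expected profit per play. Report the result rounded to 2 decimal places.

Distribution of the product of the two numbers rolled: 1 w.p. 1/100, 2 w.p. 1/50, 3 w.p. 1/50, 4 w.p. 3/100, 5 w.p. 1/50, 6 w.p. 1/25, …
E[payout] = (1/100)·1 + (1/50)·2 + (1/50)·3 + (3/100)·4 + (1/50)·5 + (1/25)·6 + (1/50)·7 + (1/25)·8 + (3/100)·9 + (1/25)·10 + (1/25)·12 + (1/50)·14 + (1/50)·15 + (3/100)·16 + (1/25)·18 + (1/25)·20 + (1/50)·21 + (1/25)·24 + (1/100)·25 + (1/50)·27 + (1/50)·28 + (1/25)·30 + (1/50)·32 + (1/50)·35 + (3/100)·36 + (1/25)·40 + (1/50)·42 + (1/50)·45 + (1/50)·48 + (1/100)·49 + (1/50)·50 + (1/50)·54 + (1/50)·56 + (1/50)·60 + (1/50)·63 + (1/100)·64 + (1/50)·70 + (1/50)·72 + (1/50)·80 + (1/100)·81 + (1/50)·90 + (1/100)·100 = 121/4
Expected profit = 121/4 − 5 = 101/4 ≈ $25.25

$25.25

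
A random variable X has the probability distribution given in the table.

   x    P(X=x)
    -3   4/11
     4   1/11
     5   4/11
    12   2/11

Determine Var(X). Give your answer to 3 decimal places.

E[X] = (4/11)·(-3) + (1/11)·4 + (4/11)·5 + (2/11)·12 = 36/11
E[X²] = (4/11)·9 + (1/11)·16 + (4/11)·25 + (2/11)·144 = 40
Var(X) = 40 − (36/11)² = 3544/121 ≈ 29.289

29.289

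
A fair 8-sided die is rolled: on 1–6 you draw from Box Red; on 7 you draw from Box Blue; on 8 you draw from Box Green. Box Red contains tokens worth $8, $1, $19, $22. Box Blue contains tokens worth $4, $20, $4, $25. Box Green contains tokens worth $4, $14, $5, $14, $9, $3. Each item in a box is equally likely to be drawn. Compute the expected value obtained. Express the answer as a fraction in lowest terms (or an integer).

1157/96 dollars

E[X | Box Red] = (8 + 1 + 19 + 22)/4 = 25/2
E[X | Box Blue] = (4 + 20 + 4 + 25)/4 = 53/4
E[X | Box Green] = (4 + 14 + 5 + 14 + 9 + 3)/6 = 49/6
E[X] = (3/4)·25/2 + (1/8)·53/4 + (1/8)·49/6 = 1157/96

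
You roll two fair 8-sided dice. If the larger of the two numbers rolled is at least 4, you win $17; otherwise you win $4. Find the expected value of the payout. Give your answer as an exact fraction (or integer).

E[payout] = (9/64)·4 + (55/64)·17 = 971/64

971/64 dollars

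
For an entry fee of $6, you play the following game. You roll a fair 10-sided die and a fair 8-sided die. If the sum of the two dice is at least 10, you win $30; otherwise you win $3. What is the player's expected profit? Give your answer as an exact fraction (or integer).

E[payout] = (9/20)·3 + (11/20)·30 = 357/20
Expected profit = 357/20 − 6 = 237/20

237/20 dollars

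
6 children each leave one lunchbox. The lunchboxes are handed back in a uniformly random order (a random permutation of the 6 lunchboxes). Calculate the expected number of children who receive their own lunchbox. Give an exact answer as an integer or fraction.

1

Let Xᵢ = 1 if person i gets their own lunchbox. For each i, P(Xᵢ=1) = 1/6.
By linearity of expectation, E[X₁+…+X_6] = 6·(1/6) = 1.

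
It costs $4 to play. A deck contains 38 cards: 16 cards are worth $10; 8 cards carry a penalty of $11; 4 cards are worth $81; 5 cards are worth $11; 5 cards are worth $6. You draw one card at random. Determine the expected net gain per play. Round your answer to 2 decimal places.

E[payout] = (16/38)·10 + (8/38)·(-11) + (4/38)·81 + (5/38)·11 + (5/38)·6 = 481/38
Expected profit = 481/38 − 4 = 329/38 ≈ $8.66

$8.66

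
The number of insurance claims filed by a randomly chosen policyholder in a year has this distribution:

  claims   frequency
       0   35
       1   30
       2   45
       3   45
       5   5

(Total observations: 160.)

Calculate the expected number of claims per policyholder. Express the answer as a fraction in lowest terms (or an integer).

Total = 160, so P(claims=0) = 35/160, etc.
E[X] = (7/32)·0 + (3/16)·1 + (9/32)·2 + (9/32)·3 + (1/32)·5
     = 7/4

7/4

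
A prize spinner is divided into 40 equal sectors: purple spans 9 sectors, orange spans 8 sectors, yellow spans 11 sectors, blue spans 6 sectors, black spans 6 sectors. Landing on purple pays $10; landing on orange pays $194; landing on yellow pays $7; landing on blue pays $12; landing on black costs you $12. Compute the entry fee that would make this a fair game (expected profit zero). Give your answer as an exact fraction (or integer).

E[payout] = (9/40)·10 + (8/40)·194 + (11/40)·7 + (6/40)·12 + (6/40)·(-12) = 1719/40
Fair fee = E[payout] = 1719/40

1719/40 dollars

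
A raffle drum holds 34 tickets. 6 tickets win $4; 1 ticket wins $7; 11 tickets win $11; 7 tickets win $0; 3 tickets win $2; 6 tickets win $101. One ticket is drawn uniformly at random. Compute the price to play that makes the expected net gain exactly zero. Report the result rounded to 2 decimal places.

$22.47

E[payout] = (6/34)·4 + (1/34)·7 + (11/34)·11 + (7/34)·0 + (3/34)·2 + (6/34)·101 = 382/17
Fair fee = E[payout] = 382/17 ≈ $22.47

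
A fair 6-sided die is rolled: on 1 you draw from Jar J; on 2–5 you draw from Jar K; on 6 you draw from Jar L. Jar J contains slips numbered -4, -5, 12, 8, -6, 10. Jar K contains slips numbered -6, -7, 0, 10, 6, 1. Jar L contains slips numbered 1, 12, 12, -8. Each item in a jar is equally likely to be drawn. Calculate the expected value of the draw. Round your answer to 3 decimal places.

1.569

E[X | Jar J] = (-4 − 5 + 12 + 8 − 6 + 10)/6 = 5/2
E[X | Jar K] = (-6 − 7 + 0 + 10 + 6 + 1)/6 = 2/3
E[X | Jar L] = (1 + 12 + 12 − 8)/4 = 17/4
E[X] = (1/6)·5/2 + (2/3)·2/3 + (1/6)·17/4 = 113/72 ≈ 1.569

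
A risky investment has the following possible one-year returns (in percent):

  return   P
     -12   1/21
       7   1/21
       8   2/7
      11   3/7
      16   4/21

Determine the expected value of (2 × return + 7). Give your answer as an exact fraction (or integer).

559/21

E[2x+7] = (1/21)·(-17) + (1/21)·21 + (2/7)·23 + (3/7)·29 + (4/21)·39
     = 559/21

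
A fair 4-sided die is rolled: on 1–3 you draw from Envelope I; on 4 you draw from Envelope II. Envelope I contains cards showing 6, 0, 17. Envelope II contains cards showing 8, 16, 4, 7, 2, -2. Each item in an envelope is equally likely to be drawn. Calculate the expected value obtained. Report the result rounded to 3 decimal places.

E[X | Envelope I] = (6 + 0 + 17)/3 = 23/3
E[X | Envelope II] = (8 + 16 + 4 + 7 + 2 − 2)/6 = 35/6
E[X] = (3/4)·23/3 + (1/4)·35/6 = 173/24 ≈ 7.208

7.208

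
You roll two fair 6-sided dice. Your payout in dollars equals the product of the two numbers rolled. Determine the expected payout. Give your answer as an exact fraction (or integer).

Distribution of the product of the two numbers rolled: 1 w.p. 1/36, 2 w.p. 1/18, 3 w.p. 1/18, 4 w.p. 1/12, 5 w.p. 1/18, 6 w.p. 1/9, …
E[payout] = (1/36)·1 + (1/18)·2 + (1/18)·3 + (1/12)·4 + (1/18)·5 + (1/9)·6 + (1/18)·8 + (1/36)·9 + (1/18)·10 + (1/9)·12 + (1/18)·15 + (1/36)·16 + (1/18)·18 + (1/18)·20 + (1/18)·24 + (1/36)·25 + (1/18)·30 + (1/36)·36 = 49/4

49/4 dollars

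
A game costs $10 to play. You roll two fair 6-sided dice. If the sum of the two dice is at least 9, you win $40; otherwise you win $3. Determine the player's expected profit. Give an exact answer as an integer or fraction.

E[payout] = (13/18)·3 + (5/18)·40 = 239/18
Expected profit = 239/18 − 10 = 59/18

59/18 dollars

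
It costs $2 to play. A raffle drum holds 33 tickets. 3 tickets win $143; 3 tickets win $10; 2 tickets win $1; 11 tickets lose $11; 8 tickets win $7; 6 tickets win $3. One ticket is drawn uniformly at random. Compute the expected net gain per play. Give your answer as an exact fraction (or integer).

E[payout] = (3/33)·143 + (3/33)·10 + (2/33)·1 + (11/33)·(-11) + (8/33)·7 + (6/33)·3 = 138/11
Expected profit = 138/11 − 2 = 116/11

116/11 dollars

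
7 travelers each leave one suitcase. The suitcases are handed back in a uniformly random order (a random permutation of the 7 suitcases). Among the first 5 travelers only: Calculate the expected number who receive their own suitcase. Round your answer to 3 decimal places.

0.714

Let Xᵢ = 1 if person i gets their own suitcase. For each i, P(Xᵢ=1) = 1/7.
By linearity of expectation, E[X₁+…+X_5] = 5·(1/7) = 5/7.
≈ 0.714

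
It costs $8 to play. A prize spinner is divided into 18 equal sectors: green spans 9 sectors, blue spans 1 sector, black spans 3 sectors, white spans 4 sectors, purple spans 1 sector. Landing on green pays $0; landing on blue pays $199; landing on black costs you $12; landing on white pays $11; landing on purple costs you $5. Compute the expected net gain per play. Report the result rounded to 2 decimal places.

E[payout] = (9/18)·0 + (1/18)·199 + (3/18)·(-12) + (4/18)·11 + (1/18)·(-5) = 101/9
Expected profit = 101/9 − 8 = 29/9 ≈ $3.22

$3.22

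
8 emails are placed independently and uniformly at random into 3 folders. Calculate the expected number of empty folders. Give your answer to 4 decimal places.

0.1171

Let Xⱼ=1 if folder j is empty. P(Xⱼ=1) = ((3-1)/3)^8 = 256/6561.
By linearity, E[#empty] = 3·256/6561 = 256/2187.
≈ 0.1171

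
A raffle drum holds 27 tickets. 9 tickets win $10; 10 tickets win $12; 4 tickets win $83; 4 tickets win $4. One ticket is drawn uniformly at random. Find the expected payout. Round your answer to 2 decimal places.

E[payout] = (9/27)·10 + (10/27)·12 + (4/27)·83 + (4/27)·4 = 62/3
≈ $20.67

$20.67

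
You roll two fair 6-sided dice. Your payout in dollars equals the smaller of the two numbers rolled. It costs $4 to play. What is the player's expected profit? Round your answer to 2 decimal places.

Distribution of the smaller of the two numbers rolled: 1 w.p. 11/36, 2 w.p. 1/4, 3 w.p. 7/36, 4 w.p. 5/36, 5 w.p. 1/12, 6 w.p. 1/36
E[payout] = (11/36)·1 + (1/4)·2 + (7/36)·3 + (5/36)·4 + (1/12)·5 + (1/36)·6 = 91/36
Expected profit = 91/36 − 4 = -53/36 ≈ -$1.47

-$1.47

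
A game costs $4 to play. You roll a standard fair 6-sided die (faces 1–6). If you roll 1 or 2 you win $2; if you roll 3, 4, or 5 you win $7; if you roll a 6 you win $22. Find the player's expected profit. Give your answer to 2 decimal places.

$3.83

E[payout] = (1/3)·2 + (1/2)·7 + (1/6)·22 = 47/6
Expected profit = 47/6 − 4 = 23/6 ≈ $3.83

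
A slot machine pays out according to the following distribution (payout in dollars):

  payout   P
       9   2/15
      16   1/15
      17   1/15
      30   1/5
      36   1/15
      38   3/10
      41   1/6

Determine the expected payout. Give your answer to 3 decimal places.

$30.033

E[X] = (2/15)·9 + (1/15)·16 + (1/15)·17 + (1/5)·30 + (1/15)·36 + (3/10)·38 + (1/6)·41
     = 901/30 ≈ 30.033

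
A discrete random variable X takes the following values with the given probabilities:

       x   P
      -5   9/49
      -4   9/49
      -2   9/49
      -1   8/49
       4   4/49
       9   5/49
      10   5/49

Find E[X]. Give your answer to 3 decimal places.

E[X] = (9/49)·(-5) + (9/49)·(-4) + (9/49)·(-2) + (8/49)·(-1) + (4/49)·4 + (5/49)·9 + (5/49)·10
     = 4/49 ≈ 0.082

0.082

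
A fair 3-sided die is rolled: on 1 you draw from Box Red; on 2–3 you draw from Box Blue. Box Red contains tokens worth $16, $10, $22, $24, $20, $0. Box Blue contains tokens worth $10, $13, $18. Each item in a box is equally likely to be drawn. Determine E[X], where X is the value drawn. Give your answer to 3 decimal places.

E[X | Box Red] = (16 + 10 + 22 + 24 + 20 + 0)/6 = 46/3
E[X | Box Blue] = (10 + 13 + 18)/3 = 41/3
E[X] = (1/3)·46/3 + (2/3)·41/3 = 128/9 ≈ 14.222

$14.222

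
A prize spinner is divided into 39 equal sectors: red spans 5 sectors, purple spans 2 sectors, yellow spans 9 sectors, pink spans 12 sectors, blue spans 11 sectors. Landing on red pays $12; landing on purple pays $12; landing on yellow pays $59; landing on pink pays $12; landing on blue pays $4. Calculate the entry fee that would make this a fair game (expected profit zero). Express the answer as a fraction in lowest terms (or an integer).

803/39 dollars

E[payout] = (5/39)·12 + (2/39)·12 + (9/39)·59 + (12/39)·12 + (11/39)·4 = 803/39
Fair fee = E[payout] = 803/39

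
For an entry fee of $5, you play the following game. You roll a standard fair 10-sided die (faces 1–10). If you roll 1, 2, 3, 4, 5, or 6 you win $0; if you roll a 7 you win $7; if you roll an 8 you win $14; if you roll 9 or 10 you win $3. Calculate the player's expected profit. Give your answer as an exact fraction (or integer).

-23/10 dollars

E[payout] = (3/5)·0 + (1/5)·3 + (1/10)·7 + (1/10)·14 = 27/10
Expected profit = 27/10 − 5 = -23/10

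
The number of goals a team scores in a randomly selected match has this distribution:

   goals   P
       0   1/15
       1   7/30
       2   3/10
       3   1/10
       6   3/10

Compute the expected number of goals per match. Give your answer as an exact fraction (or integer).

E[X] = (1/15)·0 + (7/30)·1 + (3/10)·2 + (1/10)·3 + (3/10)·6
     = 44/15

44/15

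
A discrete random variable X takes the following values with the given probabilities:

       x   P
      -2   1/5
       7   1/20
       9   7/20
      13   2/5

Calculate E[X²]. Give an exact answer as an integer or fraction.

E[X²] = (1/5)·4 + (1/20)·49 + (7/20)·81 + (2/5)·169
     = 496/5

496/5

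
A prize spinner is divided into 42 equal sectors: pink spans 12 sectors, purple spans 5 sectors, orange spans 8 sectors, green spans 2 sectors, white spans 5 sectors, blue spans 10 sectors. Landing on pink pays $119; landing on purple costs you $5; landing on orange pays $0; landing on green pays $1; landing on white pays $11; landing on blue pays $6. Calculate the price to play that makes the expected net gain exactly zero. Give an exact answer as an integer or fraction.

E[payout] = (12/42)·119 + (5/42)·(-5) + (8/42)·0 + (2/42)·1 + (5/42)·11 + (10/42)·6 = 760/21
Fair fee = E[payout] = 760/21

760/21 dollars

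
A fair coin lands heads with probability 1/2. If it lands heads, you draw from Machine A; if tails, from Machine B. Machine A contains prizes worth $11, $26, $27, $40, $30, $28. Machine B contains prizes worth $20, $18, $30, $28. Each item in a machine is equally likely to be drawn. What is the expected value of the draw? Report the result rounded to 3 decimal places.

E[X | Machine A] = (11 + 26 + 27 + 40 + 30 + 28)/6 = 27
E[X | Machine B] = (20 + 18 + 30 + 28)/4 = 24
E[X] = (1/2)·27 + (1/2)·24 = 51/2 ≈ 25.500

$25.500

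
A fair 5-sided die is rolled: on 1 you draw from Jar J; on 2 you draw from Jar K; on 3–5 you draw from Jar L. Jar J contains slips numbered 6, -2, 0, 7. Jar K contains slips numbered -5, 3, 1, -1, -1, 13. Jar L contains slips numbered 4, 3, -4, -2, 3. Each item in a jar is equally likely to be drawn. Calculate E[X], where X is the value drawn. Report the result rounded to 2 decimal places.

E[X | Jar J] = (6 − 2 + 0 + 7)/4 = 11/4
E[X | Jar K] = (-5 + 3 + 1 − 1 − 1 + 13)/6 = 5/3
E[X | Jar L] = (4 + 3 − 4 − 2 + 3)/5 = 4/5
E[X] = (1/5)·11/4 + (1/5)·5/3 + (3/5)·4/5 = 409/300 ≈ 1.36

1.36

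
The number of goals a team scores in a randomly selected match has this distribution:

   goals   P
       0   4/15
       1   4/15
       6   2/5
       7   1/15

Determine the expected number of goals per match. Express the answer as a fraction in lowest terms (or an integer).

47/15

E[X] = (4/15)·0 + (4/15)·1 + (2/5)·6 + (1/15)·7
     = 47/15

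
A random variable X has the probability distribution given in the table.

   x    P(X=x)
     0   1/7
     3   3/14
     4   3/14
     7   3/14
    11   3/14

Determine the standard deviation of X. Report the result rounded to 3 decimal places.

3.618

E[X] = 75/14, E[X²] = 585/14
Var(X) = E[X²] − (E[X])² = 585/14 − 5625/196 = 2565/196
SD(X) = √(2565/196) ≈ 3.618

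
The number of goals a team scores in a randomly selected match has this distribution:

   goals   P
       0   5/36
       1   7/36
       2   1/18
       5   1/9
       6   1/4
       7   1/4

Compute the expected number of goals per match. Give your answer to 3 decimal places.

4.111

E[X] = (5/36)·0 + (7/36)·1 + (1/18)·2 + (1/9)·5 + (1/4)·6 + (1/4)·7
     = 37/9 ≈ 4.111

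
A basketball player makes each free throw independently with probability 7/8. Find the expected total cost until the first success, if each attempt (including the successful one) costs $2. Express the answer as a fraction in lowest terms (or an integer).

E[#attempts] = 1/p = 8/7; E[cost] = 2·8/7 = 16/7.

16/7 dollars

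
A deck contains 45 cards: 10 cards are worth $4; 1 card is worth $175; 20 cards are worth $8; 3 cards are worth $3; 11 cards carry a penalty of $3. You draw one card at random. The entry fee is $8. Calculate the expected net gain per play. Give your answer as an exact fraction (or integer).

-1/5 dollars

E[payout] = (10/45)·4 + (1/45)·175 + (20/45)·8 + (3/45)·3 + (11/45)·(-3) = 39/5
Expected profit = 39/5 − 8 = -1/5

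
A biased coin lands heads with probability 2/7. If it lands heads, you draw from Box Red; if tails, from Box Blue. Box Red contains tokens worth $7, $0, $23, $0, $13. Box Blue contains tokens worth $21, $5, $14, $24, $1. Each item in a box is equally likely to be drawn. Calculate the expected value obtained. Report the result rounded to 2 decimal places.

$11.74

E[X | Box Red] = (7 + 0 + 23 + 0 + 13)/5 = 43/5
E[X | Box Blue] = (21 + 5 + 14 + 24 + 1)/5 = 13
E[X] = (2/7)·43/5 + (5/7)·13 = 411/35 ≈ 11.74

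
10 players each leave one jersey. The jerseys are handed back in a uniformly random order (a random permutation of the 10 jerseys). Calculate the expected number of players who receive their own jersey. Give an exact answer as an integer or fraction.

Let Xᵢ = 1 if person i gets their own jersey. For each i, P(Xᵢ=1) = 1/10.
By linearity of expectation, E[X₁+…+X_10] = 10·(1/10) = 1.

1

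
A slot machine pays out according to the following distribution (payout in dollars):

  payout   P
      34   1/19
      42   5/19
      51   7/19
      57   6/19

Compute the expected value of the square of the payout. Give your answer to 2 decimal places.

E[X²] = (1/19)·1156 + (5/19)·1764 + (7/19)·2601 + (6/19)·3249
     = 47677/19 ≈ 2509.32

2509.32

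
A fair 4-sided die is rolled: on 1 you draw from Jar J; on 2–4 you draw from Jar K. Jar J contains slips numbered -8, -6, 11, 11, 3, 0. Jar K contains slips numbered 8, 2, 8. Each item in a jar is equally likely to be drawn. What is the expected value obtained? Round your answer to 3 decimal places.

E[X | Jar J] = (-8 − 6 + 11 + 11 + 3 + 0)/6 = 11/6
E[X | Jar K] = (8 + 2 + 8)/3 = 6
E[X] = (1/4)·11/6 + (3/4)·6 = 119/24 ≈ 4.958

4.958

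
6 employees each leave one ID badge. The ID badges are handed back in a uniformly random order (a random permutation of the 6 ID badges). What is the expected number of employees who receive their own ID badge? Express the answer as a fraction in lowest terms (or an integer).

1

Let Xᵢ = 1 if person i gets their own ID badge. For each i, P(Xᵢ=1) = 1/6.
By linearity of expectation, E[X₁+…+X_6] = 6·(1/6) = 1.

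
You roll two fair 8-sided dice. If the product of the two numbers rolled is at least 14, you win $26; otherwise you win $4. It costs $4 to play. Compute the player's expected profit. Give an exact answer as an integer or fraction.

E[payout] = (27/64)·4 + (37/64)·26 = 535/32
Expected profit = 535/32 − 4 = 407/32

407/32 dollars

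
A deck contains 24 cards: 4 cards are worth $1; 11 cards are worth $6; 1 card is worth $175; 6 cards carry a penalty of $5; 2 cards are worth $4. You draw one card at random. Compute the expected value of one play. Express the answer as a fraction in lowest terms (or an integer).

E[payout] = (4/24)·1 + (11/24)·6 + (1/24)·175 + (6/24)·(-5) + (2/24)·4 = 223/24

223/24 dollars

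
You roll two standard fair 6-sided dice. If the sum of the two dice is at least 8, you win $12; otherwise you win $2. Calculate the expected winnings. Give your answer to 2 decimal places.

$6.17

E[payout] = (7/12)·2 + (5/12)·12 = 37/6
≈ $6.17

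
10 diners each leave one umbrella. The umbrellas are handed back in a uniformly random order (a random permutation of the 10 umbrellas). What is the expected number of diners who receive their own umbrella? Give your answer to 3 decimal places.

1.000

Let Xᵢ = 1 if person i gets their own umbrella. For each i, P(Xᵢ=1) = 1/10.
By linearity of expectation, E[X₁+…+X_10] = 10·(1/10) = 1.
≈ 1.000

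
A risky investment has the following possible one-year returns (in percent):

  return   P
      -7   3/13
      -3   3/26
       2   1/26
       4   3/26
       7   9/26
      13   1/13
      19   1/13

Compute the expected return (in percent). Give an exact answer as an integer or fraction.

E[X] = (3/13)·(-7) + (3/26)·(-3) + (1/26)·2 + (3/26)·4 + (9/26)·7 + (1/13)·13 + (1/13)·19
     = 45/13

45/13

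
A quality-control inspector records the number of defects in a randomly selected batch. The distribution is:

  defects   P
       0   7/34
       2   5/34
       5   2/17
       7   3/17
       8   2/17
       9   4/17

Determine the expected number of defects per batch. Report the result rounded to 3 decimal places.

E[X] = (7/34)·0 + (5/34)·2 + (2/17)·5 + (3/17)·7 + (2/17)·8 + (4/17)·9
     = 88/17 ≈ 5.176

5.176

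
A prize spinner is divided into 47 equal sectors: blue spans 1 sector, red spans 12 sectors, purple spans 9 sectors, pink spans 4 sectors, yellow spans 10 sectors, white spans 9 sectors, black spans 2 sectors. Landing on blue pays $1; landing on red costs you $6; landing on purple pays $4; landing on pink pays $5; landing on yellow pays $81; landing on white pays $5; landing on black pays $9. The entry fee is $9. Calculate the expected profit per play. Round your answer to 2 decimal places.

E[payout] = (1/47)·1 + (12/47)·(-6) + (9/47)·4 + (4/47)·5 + (10/47)·81 + (9/47)·5 + (2/47)·9 = 858/47
Expected profit = 858/47 − 9 = 435/47 ≈ $9.26

$9.26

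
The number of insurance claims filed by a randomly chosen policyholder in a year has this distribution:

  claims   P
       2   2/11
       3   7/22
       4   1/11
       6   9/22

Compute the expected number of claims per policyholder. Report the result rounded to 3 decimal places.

E[X] = (2/11)·2 + (7/22)·3 + (1/11)·4 + (9/22)·6
     = 91/22 ≈ 4.136

4.136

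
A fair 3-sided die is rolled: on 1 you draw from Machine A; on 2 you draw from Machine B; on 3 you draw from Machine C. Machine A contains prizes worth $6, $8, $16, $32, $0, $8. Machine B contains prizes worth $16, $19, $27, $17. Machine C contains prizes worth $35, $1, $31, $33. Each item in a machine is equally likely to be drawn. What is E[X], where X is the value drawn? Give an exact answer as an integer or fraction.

E[X | Machine A] = (6 + 8 + 16 + 32 + 0 + 8)/6 = 35/3
E[X | Machine B] = (16 + 19 + 27 + 17)/4 = 79/4
E[X | Machine C] = (35 + 1 + 31 + 33)/4 = 25
E[X] = (1/3)·35/3 + (1/3)·79/4 + (1/3)·25 = 677/36

677/36 dollars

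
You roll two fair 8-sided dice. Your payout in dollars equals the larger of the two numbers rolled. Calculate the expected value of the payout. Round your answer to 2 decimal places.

Distribution of the larger of the two numbers rolled: 1 w.p. 1/64, 2 w.p. 3/64, 3 w.p. 5/64, 4 w.p. 7/64, 5 w.p. 9/64, 6 w.p. 11/64, …
E[payout] = (1/64)·1 + (3/64)·2 + (5/64)·3 + (7/64)·4 + (9/64)·5 + (11/64)·6 + (13/64)·7 + (15/64)·8 = 93/16
≈ $5.81

$5.81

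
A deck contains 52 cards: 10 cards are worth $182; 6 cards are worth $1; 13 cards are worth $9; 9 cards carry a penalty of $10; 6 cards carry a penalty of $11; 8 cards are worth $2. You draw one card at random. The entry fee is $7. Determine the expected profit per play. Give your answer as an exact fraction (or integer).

E[payout] = (10/52)·182 + (6/52)·1 + (13/52)·9 + (9/52)·(-10) + (6/52)·(-11) + (8/52)·2 = 1803/52
Expected profit = 1803/52 − 7 = 1439/52

1439/52 dollars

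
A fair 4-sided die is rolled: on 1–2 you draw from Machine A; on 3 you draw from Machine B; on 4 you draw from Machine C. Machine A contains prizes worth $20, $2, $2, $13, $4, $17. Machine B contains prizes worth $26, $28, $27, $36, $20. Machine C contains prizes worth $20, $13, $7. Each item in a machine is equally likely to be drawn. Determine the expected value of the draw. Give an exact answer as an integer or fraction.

901/60 dollars

E[X | Machine A] = (20 + 2 + 2 + 13 + 4 + 17)/6 = 29/3
E[X | Machine B] = (26 + 28 + 27 + 36 + 20)/5 = 137/5
E[X | Machine C] = (20 + 13 + 7)/3 = 40/3
E[X] = (1/2)·29/3 + (1/4)·137/5 + (1/4)·40/3 = 901/60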